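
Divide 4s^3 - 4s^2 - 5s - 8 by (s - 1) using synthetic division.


Synthetic division with c = 1. Coefficients: 4, -4, -5, -8
Bring down 4.
  4 * 1 = 4; 4 - 4 = 0
  0 * 1 = 0; 0 - 5 = -5
  -5 * 1 = -5; -5 - 8 = -13
Quotient: 4s^2 - 5, Remainder: -13


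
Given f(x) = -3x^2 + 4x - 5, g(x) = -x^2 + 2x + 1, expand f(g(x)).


Substitute g(x) into f:
f(g(x)) = -3*(-x^2 + 2x + 1)^2 + 4*(-x^2 + 2x + 1) + (-5)
(-x^2 + 2x + 1)^2 = x^4 - 4x^3 + 2x^2 + 4x + 1
Expand and combine: -3x^4 + 12x^3 - 10x^2 - 4x - 4


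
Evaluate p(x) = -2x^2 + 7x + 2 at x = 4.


Using direct substitution:
  -2 * (4)^2 = -32
  7 * (4)^1 = 28
  constant: 2
Sum = -32 + 28 + 2 = -2


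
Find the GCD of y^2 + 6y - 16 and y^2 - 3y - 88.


Factor each:
  y^2 + 6y - 16 = (y + 8)(y - 2)
  y^2 - 3y - 88 = (y + 8)(y - 11)
Common monic factor: y + 8


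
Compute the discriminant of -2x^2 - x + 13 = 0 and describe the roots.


D = b^2 - 4ac = (-1)^2 - 4(-2)(13) = 1 + 104 = 105
Since D > 0: two distinct irrational roots


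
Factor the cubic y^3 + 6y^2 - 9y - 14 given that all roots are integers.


Try integer roots (divisors of -14). y=-1: p(-1)=0.
Divide out (y + 1): quotient is y^2 + 5y - 14.
Factor the quadratic: (y + 7)(y - 2)
Result: (y + 1)(y + 7)(y - 2)


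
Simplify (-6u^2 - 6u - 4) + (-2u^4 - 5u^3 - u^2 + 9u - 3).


Align terms by degree and add:
  -6u^2 - 6u - 4
  -2u^4 - 5u^3 - u^2 + 9u - 3
= -2u^4 - 5u^3 - 7u^2 + 3u - 7


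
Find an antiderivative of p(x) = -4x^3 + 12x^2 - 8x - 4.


Reverse power rule on each term:
  ∫ -4x^3 dx = -x^4
  ∫ 12x^2 dx = 4x^3
  ∫ -8x dx = -4x^2
  ∫ -4 dx = -4x
F(x) = -x^4 + 4x^3 - 4x^2 - 4x + C


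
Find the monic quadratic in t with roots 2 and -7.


p(t) = (t - 2)(t + 7)
Expand: t^2 + 5t - 14


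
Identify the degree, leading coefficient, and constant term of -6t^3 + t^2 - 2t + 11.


Highest power of t is 3, with coefficient -6. Constant term is 11.
Degree = 3, leading coefficient = -6, constant term = 11


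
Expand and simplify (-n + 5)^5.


Expand (-n + 5)^5 by repeated multiplication:
  (-n + 5)^2 = n^2 - 10n + 25
  (-n + 5)^3 = -n^3 + 15n^2 - 75n + 125
  (-n + 5)^4 = n^4 - 20n^3 + 150n^2 - 500n + 625
= -n^5 + 25n^4 - 250n^3 + 1250n^2 - 3125n + 3125


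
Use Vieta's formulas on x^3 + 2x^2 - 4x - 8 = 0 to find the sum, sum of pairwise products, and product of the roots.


Monic cubic x^3+bx^2+cx+d=0: sum=-b, pairwise sum=c, product=-d.
b=2, c=-4, d=-8
r1+r2+r3 = -2
r1r2+r1r3+r2r3 = -4
r1r2r3 = 8


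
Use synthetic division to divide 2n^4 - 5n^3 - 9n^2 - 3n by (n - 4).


Synthetic division with c = 4. Coefficients: 2, -5, -9, -3, 0
Bring down 2.
  2 * 4 = 8; 8 - 5 = 3
  3 * 4 = 12; 12 - 9 = 3
  3 * 4 = 12; 12 - 3 = 9
  9 * 4 = 36; 36 + 0 = 36
Quotient: 2n^3 + 3n^2 + 3n + 9, Remainder: 36


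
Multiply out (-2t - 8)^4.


Expand (-2t - 8)^4 by repeated multiplication:
  (-2t - 8)^2 = 4t^2 + 32t + 64
  (-2t - 8)^3 = -8t^3 - 96t^2 - 384t - 512
= 16t^4 + 256t^3 + 1536t^2 + 4096t + 4096


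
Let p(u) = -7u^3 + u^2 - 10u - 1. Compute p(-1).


Using direct substitution:
  -7 * (-1)^3 = 7
  1 * (-1)^2 = 1
  -10 * (-1)^1 = 10
  constant: -1
Sum = 7 + 1 + 10 - 1 = 17


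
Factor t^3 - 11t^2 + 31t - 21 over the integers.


Try integer roots (divisors of -21). t=3: p(3)=0.
Divide out (t - 3): quotient is t^2 - 8t + 7.
Factor the quadratic: (t - 7)(t - 1)
Result: (t - 3)(t - 7)(t - 1)


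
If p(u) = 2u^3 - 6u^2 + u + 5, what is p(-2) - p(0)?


p(-2) = -37
p(0) = 5
p(-2) - p(0) = -37 - 5 = -42


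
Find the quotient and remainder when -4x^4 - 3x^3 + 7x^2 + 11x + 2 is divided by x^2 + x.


(-4x^4 - 3x^3 + 7x^2 + 11x + 2) / (x^2 + x)
Step 1: -4x^2 * (x^2 + x) = -4x^4 - 4x^3; subtract.
Step 2: x * (x^2 + x) = x^3 + x^2; subtract.
Step 3: 6 * (x^2 + x) = 6x^2 + 6x; subtract.
Quotient: -4x^2 + x + 6, Remainder: 5x + 2


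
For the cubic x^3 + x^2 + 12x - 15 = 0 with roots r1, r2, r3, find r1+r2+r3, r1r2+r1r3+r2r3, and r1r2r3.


Monic cubic x^3+bx^2+cx+d=0: sum=-b, pairwise sum=c, product=-d.
b=1, c=12, d=-15
r1+r2+r3 = -1
r1r2+r1r3+r2r3 = 12
r1r2r3 = 15


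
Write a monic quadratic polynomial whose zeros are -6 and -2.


p(u) = (u + 6)(u + 2)
Expand: u^2 + 8u + 12


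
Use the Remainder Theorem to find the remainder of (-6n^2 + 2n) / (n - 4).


By the Remainder Theorem, the remainder equals p(4):
  -6*(4)^2 = -96
  2*(4)^1 = 8
  constant: 0
Sum: -96 + 8 + 0 = -88


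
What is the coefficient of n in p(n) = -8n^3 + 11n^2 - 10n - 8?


Read off the coefficient of n: -10


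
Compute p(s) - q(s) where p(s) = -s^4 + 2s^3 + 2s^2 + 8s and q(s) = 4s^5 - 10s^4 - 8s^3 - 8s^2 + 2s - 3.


Distribute the minus sign:
  (-s^4 + 2s^3 + 2s^2 + 8s)
- (4s^5 - 10s^4 - 8s^3 - 8s^2 + 2s - 3)
Negate second polynomial: -4s^5 + 10s^4 + 8s^3 + 8s^2 - 2s + 3
Add: -4s^5 + 9s^4 + 10s^3 + 10s^2 + 6s + 3


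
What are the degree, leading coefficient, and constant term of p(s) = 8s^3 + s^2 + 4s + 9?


Highest power of s is 3, with coefficient 8. Constant term is 9.
Degree = 3, leading coefficient = 8, constant term = 9


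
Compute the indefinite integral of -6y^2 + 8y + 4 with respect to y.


Reverse power rule on each term:
  ∫ -6y^2 dy = -2y^3
  ∫ 8y dy = 4y^2
  ∫ 4 dy = 4y
F(y) = -2y^3 + 4y^2 + 4y + C


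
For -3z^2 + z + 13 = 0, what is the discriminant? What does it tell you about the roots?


D = b^2 - 4ac = (1)^2 - 4(-3)(13) = 1 + 156 = 157
Since D > 0: two distinct irrational roots


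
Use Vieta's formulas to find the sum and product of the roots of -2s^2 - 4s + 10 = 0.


For as^2+bs+c=0: sum = -b/a, product = c/a.
a=-2, b=-4, c=10
Sum = -(-4)/-2 = -2
Product = (10)/-2 = -5


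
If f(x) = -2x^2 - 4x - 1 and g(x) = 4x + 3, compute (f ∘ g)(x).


Substitute g(x) into f:
f(g(x)) = -2*(4x + 3)^2 + (-4)*(4x + 3) + (-1)
(4x + 3)^2 = 16x^2 + 24x + 9
Expand and combine: -32x^2 - 64x - 31


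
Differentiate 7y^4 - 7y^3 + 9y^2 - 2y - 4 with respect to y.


Apply the power rule term by term:
  d/dy(7y^4) = 28y^3
  d/dy(-7y^3) = -21y^2
  d/dy(9y^2) = 18y
  d/dy(-2y) = -2
  d/dy(-4) = 0
p'(y) = 28y^3 - 21y^2 + 18y - 2


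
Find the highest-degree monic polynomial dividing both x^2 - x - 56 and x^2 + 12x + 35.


Factor each:
  x^2 - x - 56 = (x + 7)(x - 8)
  x^2 + 12x + 35 = (x + 7)(x + 5)
Common monic factor: x + 7


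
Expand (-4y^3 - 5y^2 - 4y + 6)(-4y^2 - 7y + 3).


Distribute each term of the first polynomial:
  (-4y^3)(-4y^2 - 7y + 3) = 16y^5 + 28y^4 - 12y^3
  (-5y^2)(-4y^2 - 7y + 3) = 20y^4 + 35y^3 - 15y^2
  (-4y)(-4y^2 - 7y + 3) = 16y^3 + 28y^2 - 12y
  (6)(-4y^2 - 7y + 3) = -24y^2 - 42y + 18
Sum: 16y^5 + 48y^4 + 39y^3 - 11y^2 - 54y + 18


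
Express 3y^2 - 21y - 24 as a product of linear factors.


Roots satisfy r1 + r2 = -b/a = 7 and r1*r2 = c/a = -8.
So r1 = 8, r2 = -1.
3y^2 - 21y - 24 = 3(y - r1)(y - r2) = 3(y - 8)(y + 1)


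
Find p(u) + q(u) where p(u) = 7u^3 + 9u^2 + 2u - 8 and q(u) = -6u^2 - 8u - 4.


Align terms by degree and add:
  7u^3 + 9u^2 + 2u - 8
  -6u^2 - 8u - 4
= 7u^3 + 3u^2 - 6u - 12


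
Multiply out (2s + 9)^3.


Expand (2s + 9)^3 by repeated multiplication:
  (2s + 9)^2 = 4s^2 + 36s + 81
= 8s^3 + 108s^2 + 486s + 729


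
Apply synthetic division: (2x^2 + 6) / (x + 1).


Synthetic division with c = -1. Coefficients: 2, 0, 6
Bring down 2.
  2 * -1 = -2; -2 + 0 = -2
  -2 * -1 = 2; 2 + 6 = 8
Quotient: 2x - 2, Remainder: 8


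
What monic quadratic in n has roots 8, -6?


p(n) = (n - 8)(n + 6)
Expand: n^2 - 2n - 48


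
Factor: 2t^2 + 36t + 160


Roots satisfy r1 + r2 = -b/a = -18 and r1*r2 = c/a = 80.
So r1 = -8, r2 = -10.
2t^2 + 36t + 160 = 2(t - r1)(t - r2) = 2(t + 8)(t + 10)


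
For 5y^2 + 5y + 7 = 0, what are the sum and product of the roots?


For ay^2+by+c=0: sum = -b/a, product = c/a.
a=5, b=5, c=7
Sum = -(5)/5 = -1
Product = (7)/5 = 7/5


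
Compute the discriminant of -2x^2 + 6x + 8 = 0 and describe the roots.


D = b^2 - 4ac = (6)^2 - 4(-2)(8) = 36 + 64 = 100
Since D > 0: two distinct rational roots


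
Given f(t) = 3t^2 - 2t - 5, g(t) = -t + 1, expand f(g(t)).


Substitute g(t) into f:
f(g(t)) = 3*(-t + 1)^2 + (-2)*(-t + 1) + (-5)
(-t + 1)^2 = t^2 - 2t + 1
Expand and combine: 3t^2 - 4t - 4


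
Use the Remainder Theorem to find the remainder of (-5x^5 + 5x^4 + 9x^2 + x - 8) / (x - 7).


By the Remainder Theorem, the remainder equals p(7):
  -5*(7)^5 = -84035
  5*(7)^4 = 12005
  0*(7)^3 = 0
  9*(7)^2 = 441
  1*(7)^1 = 7
  constant: -8
Sum: -84035 + 12005 + 0 + 441 + 7 - 8 = -71590


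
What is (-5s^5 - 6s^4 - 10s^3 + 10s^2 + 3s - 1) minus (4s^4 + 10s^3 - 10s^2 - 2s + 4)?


Distribute the minus sign:
  (-5s^5 - 6s^4 - 10s^3 + 10s^2 + 3s - 1)
- (4s^4 + 10s^3 - 10s^2 - 2s + 4)
Negate second polynomial: -4s^4 - 10s^3 + 10s^2 + 2s - 4
Add: -5s^5 - 10s^4 - 20s^3 + 20s^2 + 5s - 5


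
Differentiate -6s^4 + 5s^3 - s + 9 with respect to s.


Apply the power rule term by term:
  d/ds(-6s^4) = -24s^3
  d/ds(5s^3) = 15s^2
  d/ds(-s) = -1
  d/ds(9) = 0
p'(s) = -24s^3 + 15s^2 - 1


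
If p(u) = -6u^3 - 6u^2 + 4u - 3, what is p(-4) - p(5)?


p(-4) = 269
p(5) = -883
p(-4) - p(5) = 269 + 883 = 1152


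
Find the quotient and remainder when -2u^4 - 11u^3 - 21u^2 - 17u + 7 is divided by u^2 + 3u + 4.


(-2u^4 - 11u^3 - 21u^2 - 17u + 7) / (u^2 + 3u + 4)
Step 1: -2u^2 * (u^2 + 3u + 4) = -2u^4 - 6u^3 - 8u^2; subtract.
Step 2: -5u * (u^2 + 3u + 4) = -5u^3 - 15u^2 - 20u; subtract.
Step 3: 2 * (u^2 + 3u + 4) = 2u^2 + 6u + 8; subtract.
Quotient: -2u^2 - 5u + 2, Remainder: -3u - 1


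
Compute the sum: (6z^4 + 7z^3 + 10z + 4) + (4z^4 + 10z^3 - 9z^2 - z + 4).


Align terms by degree and add:
  6z^4 + 7z^3 + 10z + 4
+ 4z^4 + 10z^3 - 9z^2 - z + 4
= 10z^4 + 17z^3 - 9z^2 + 9z + 8


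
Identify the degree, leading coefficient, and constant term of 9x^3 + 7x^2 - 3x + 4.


Highest power of x is 3, with coefficient 9. Constant term is 4.
Degree = 3, leading coefficient = 9, constant term = 4


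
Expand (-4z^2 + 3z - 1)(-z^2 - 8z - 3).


Distribute each term of the first polynomial:
  (-4z^2)(-z^2 - 8z - 3) = 4z^4 + 32z^3 + 12z^2
  (3z)(-z^2 - 8z - 3) = -3z^3 - 24z^2 - 9z
  (-1)(-z^2 - 8z - 3) = z^2 + 8z + 3
Sum: 4z^4 + 29z^3 - 11z^2 - z + 3


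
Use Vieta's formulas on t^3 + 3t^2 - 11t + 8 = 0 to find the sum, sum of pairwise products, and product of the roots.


Monic cubic t^3+bt^2+ct+d=0: sum=-b, pairwise sum=c, product=-d.
b=3, c=-11, d=8
r1+r2+r3 = -3
r1r2+r1r3+r2r3 = -11
r1r2r3 = -8


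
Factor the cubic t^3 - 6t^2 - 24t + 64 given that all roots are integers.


Try integer roots (divisors of 64). t=2: p(2)=0.
Divide out (t - 2): quotient is t^2 - 4t - 32.
Factor the quadratic: (t - 8)(t + 4)
Result: (t - 2)(t - 8)(t + 4)


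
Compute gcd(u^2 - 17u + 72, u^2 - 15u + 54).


Factor each:
  u^2 - 17u + 72 = (u - 9)(u - 8)
  u^2 - 15u + 54 = (u - 9)(u - 6)
Common monic factor: u - 9


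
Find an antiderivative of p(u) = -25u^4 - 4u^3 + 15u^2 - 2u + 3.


Reverse power rule on each term:
  ∫ -25u^4 du = -5u^5
  ∫ -4u^3 du = -u^4
  ∫ 15u^2 du = 5u^3
  ∫ -2u du = -u^2
  ∫ 3 du = 3u
F(u) = -5u^5 - u^4 + 5u^3 - u^2 + 3u + C


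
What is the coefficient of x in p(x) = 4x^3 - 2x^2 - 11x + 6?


Read off the coefficient of x: -11


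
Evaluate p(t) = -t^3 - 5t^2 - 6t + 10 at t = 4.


Using direct substitution:
  -1 * (4)^3 = -64
  -5 * (4)^2 = -80
  -6 * (4)^1 = -24
  constant: 10
Sum = -64 - 80 - 24 + 10 = -158


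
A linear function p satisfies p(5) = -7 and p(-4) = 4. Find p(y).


p(y) = my + b. Using p(5)=-7, p(-4)=4:
m = (-7 - 4)/(5 + 4) = -11/9 = -11/9
b = -7 - m*(5) = -7 + 55/9 = -8/9
p(y) = -(11/9)y - (8/9)


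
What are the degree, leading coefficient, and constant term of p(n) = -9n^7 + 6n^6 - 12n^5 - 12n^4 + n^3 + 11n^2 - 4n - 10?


Highest power of n is 7, with coefficient -9. Constant term is -10.
Degree = 7, leading coefficient = -9, constant term = -10


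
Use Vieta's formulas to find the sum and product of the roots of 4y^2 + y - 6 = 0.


For ay^2+by+c=0: sum = -b/a, product = c/a.
a=4, b=1, c=-6
Sum = -(1)/4 = -1/4
Product = (-6)/4 = -3/2


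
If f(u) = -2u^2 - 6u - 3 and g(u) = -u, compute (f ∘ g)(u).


Substitute g(u) into f:
f(g(u)) = -2*(-u)^2 + (-6)*(-u) + (-3)
(-u)^2 = u^2
Expand and combine: -2u^2 + 6u - 3


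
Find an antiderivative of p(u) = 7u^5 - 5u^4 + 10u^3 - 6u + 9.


Reverse power rule on each term:
  ∫ 7u^5 du = (7/6)u^6
  ∫ -5u^4 du = -u^5
  ∫ 10u^3 du = (5/2)u^4
  ∫ -6u du = -3u^2
  ∫ 9 du = 9u
F(u) = (7/6)u^6 - u^5 + (5/2)u^4 - 3u^2 + 9u + C


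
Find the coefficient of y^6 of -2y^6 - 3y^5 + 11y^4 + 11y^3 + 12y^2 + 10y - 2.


Read off the coefficient of y^6: -2


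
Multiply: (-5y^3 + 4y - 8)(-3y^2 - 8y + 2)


Distribute each term of the first polynomial:
  (-5y^3)(-3y^2 - 8y + 2) = 15y^5 + 40y^4 - 10y^3
  (4y)(-3y^2 - 8y + 2) = -12y^3 - 32y^2 + 8y
  (-8)(-3y^2 - 8y + 2) = 24y^2 + 64y - 16
Sum: 15y^5 + 40y^4 - 22y^3 - 8y^2 + 72y - 16


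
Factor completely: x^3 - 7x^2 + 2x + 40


Try integer roots (divisors of 40). x=-2: p(-2)=0.
Divide out (x + 2): quotient is x^2 - 9x + 20.
Factor the quadratic: (x - 5)(x - 4)
Result: (x + 2)(x - 5)(x - 4)


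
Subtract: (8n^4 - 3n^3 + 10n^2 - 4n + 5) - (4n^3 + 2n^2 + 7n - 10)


Distribute the minus sign:
  (8n^4 - 3n^3 + 10n^2 - 4n + 5)
- (4n^3 + 2n^2 + 7n - 10)
Negate second polynomial: -4n^3 - 2n^2 - 7n + 10
Add: 8n^4 - 7n^3 + 8n^2 - 11n + 15


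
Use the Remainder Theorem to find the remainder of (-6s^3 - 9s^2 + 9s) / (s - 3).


By the Remainder Theorem, the remainder equals p(3):
  -6*(3)^3 = -162
  -9*(3)^2 = -81
  9*(3)^1 = 27
  constant: 0
Sum: -162 - 81 + 27 + 0 = -216


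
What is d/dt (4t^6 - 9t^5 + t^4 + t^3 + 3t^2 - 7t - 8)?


Apply the power rule term by term:
  d/dt(4t^6) = 24t^5
  d/dt(-9t^5) = -45t^4
  d/dt(t^4) = 4t^3
  d/dt(t^3) = 3t^2
  d/dt(3t^2) = 6t
  d/dt(-7t) = -7
  d/dt(-8) = 0
p'(t) = 24t^5 - 45t^4 + 4t^3 + 3t^2 + 6t - 7


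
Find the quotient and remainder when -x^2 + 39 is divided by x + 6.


(-x^2 + 39) / (x + 6)
Step 1: -x * (x + 6) = -x^2 - 6x; subtract.
Step 2: 6 * (x + 6) = 6x + 36; subtract.
Quotient: -x + 6, Remainder: 3


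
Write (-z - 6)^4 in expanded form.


Expand (-z - 6)^4 by repeated multiplication:
  (-z - 6)^2 = z^2 + 12z + 36
  (-z - 6)^3 = -z^3 - 18z^2 - 108z - 216
= z^4 + 24z^3 + 216z^2 + 864z + 1296


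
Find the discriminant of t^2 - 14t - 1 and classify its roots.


D = b^2 - 4ac = (-14)^2 - 4(1)(-1) = 196 + 4 = 200
Since D > 0: two distinct irrational roots


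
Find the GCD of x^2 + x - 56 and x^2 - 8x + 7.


Factor each:
  x^2 + x - 56 = (x - 7)(x + 8)
  x^2 - 8x + 7 = (x - 7)(x - 1)
Common monic factor: x - 7


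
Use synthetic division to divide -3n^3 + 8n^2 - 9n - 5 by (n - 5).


Synthetic division with c = 5. Coefficients: -3, 8, -9, -5
Bring down -3.
  -3 * 5 = -15; -15 + 8 = -7
  -7 * 5 = -35; -35 - 9 = -44
  -44 * 5 = -220; -220 - 5 = -225
Quotient: -3n^2 - 7n - 44, Remainder: -225


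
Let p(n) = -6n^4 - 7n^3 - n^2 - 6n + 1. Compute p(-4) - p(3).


p(-4) = -1079
p(3) = -701
p(-4) - p(3) = -1079 + 701 = -378


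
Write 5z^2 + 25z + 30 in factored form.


Roots satisfy r1 + r2 = -b/a = -5 and r1*r2 = c/a = 6.
So r1 = -3, r2 = -2.
5z^2 + 25z + 30 = 5(z - r1)(z - r2) = 5(z + 3)(z + 2)


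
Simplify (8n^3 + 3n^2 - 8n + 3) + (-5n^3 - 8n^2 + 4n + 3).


Align terms by degree and add:
  8n^3 + 3n^2 - 8n + 3
  -5n^3 - 8n^2 + 4n + 3
= 3n^3 - 5n^2 - 4n + 6


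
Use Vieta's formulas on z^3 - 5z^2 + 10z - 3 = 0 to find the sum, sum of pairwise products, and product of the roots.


Monic cubic z^3+bz^2+cz+d=0: sum=-b, pairwise sum=c, product=-d.
b=-5, c=10, d=-3
r1+r2+r3 = 5
r1r2+r1r3+r2r3 = 10
r1r2r3 = 3


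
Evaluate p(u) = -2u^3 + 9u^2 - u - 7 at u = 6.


Using direct substitution:
  -2 * (6)^3 = -432
  9 * (6)^2 = 324
  -1 * (6)^1 = -6
  constant: -7
Sum = -432 + 324 - 6 - 7 = -121


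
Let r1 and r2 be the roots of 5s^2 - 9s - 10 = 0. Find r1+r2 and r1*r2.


For as^2+bs+c=0: sum = -b/a, product = c/a.
a=5, b=-9, c=-10
Sum = -(-9)/5 = 9/5
Product = (-10)/5 = -2


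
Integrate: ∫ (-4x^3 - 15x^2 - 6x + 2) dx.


Reverse power rule on each term:
  ∫ -4x^3 dx = -x^4
  ∫ -15x^2 dx = -5x^3
  ∫ -6x dx = -3x^2
  ∫ 2 dx = 2x
F(x) = -x^4 - 5x^3 - 3x^2 + 2x + C


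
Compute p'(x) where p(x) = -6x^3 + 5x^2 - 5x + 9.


Apply the power rule term by term:
  d/dx(-6x^3) = -18x^2
  d/dx(5x^2) = 10x
  d/dx(-5x) = -5
  d/dx(9) = 0
p'(x) = -18x^2 + 10x - 5


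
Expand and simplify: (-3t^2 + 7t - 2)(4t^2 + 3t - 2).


Distribute each term of the first polynomial:
  (-3t^2)(4t^2 + 3t - 2) = -12t^4 - 9t^3 + 6t^2
  (7t)(4t^2 + 3t - 2) = 28t^3 + 21t^2 - 14t
  (-2)(4t^2 + 3t - 2) = -8t^2 - 6t + 4
Sum: -12t^4 + 19t^3 + 19t^2 - 20t + 4


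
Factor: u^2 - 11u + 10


Roots satisfy r1 + r2 = -b/a = 11 and r1*r2 = c/a = 10.
So r1 = 1, r2 = 10.
u^2 - 11u + 10 = (u - r1)(u - r2) = (u - 1)(u - 10)


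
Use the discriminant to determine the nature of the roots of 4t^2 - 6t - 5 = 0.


D = b^2 - 4ac = (-6)^2 - 4(4)(-5) = 36 + 80 = 116
Since D > 0: two distinct irrational roots


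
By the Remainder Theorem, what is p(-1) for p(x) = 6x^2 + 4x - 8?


By the Remainder Theorem, the remainder equals p(-1):
  6*(-1)^2 = 6
  4*(-1)^1 = -4
  constant: -8
Sum: 6 - 4 - 8 = -6


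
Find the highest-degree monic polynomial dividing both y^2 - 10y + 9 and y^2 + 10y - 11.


Factor each:
  y^2 - 10y + 9 = (y - 1)(y - 9)
  y^2 + 10y - 11 = (y - 1)(y + 11)
Common monic factor: y - 1


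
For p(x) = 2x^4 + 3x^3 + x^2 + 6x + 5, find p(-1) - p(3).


p(-1) = -1
p(3) = 275
p(-1) - p(3) = -1 - 275 = -276


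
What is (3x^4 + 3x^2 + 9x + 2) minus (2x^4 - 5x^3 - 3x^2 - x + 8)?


Distribute the minus sign:
  (3x^4 + 3x^2 + 9x + 2)
- (2x^4 - 5x^3 - 3x^2 - x + 8)
Negate second polynomial: -2x^4 + 5x^3 + 3x^2 + x - 8
Add: x^4 + 5x^3 + 6x^2 + 10x - 6


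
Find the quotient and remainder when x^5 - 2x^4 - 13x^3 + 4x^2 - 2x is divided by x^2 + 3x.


(x^5 - 2x^4 - 13x^3 + 4x^2 - 2x) / (x^2 + 3x)
Step 1: x^3 * (x^2 + 3x) = x^5 + 3x^4; subtract.
Step 2: -5x^2 * (x^2 + 3x) = -5x^4 - 15x^3; subtract.
Step 3: 2x * (x^2 + 3x) = 2x^3 + 6x^2; subtract.
Step 4: -2 * (x^2 + 3x) = -2x^2 - 6x; subtract.
Quotient: x^3 - 5x^2 + 2x - 2, Remainder: 4x


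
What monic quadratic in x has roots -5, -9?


p(x) = (x + 5)(x + 9)
Expand: x^2 + 14x + 45


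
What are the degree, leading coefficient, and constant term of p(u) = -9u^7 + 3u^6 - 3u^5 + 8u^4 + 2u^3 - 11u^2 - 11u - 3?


Highest power of u is 7, with coefficient -9. Constant term is -3.
Degree = 7, leading coefficient = -9, constant term = -3


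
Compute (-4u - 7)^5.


Expand (-4u - 7)^5 by repeated multiplication:
  (-4u - 7)^2 = 16u^2 + 56u + 49
  (-4u - 7)^3 = -64u^3 - 336u^2 - 588u - 343
  (-4u - 7)^4 = 256u^4 + 1792u^3 + 4704u^2 + 5488u + 2401
= -1024u^5 - 8960u^4 - 31360u^3 - 54880u^2 - 48020u - 16807


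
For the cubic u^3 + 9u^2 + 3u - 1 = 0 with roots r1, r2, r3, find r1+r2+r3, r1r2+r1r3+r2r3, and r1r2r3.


Monic cubic u^3+bu^2+cu+d=0: sum=-b, pairwise sum=c, product=-d.
b=9, c=3, d=-1
r1+r2+r3 = -9
r1r2+r1r3+r2r3 = 3
r1r2r3 = 1


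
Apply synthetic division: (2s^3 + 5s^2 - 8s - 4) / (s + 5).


Synthetic division with c = -5. Coefficients: 2, 5, -8, -4
Bring down 2.
  2 * -5 = -10; -10 + 5 = -5
  -5 * -5 = 25; 25 - 8 = 17
  17 * -5 = -85; -85 - 4 = -89
Quotient: 2s^2 - 5s + 17, Remainder: -89


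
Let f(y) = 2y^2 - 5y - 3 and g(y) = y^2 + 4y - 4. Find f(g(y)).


Substitute g(y) into f:
f(g(y)) = 2*(y^2 + 4y - 4)^2 + (-5)*(y^2 + 4y - 4) + (-3)
(y^2 + 4y - 4)^2 = y^4 + 8y^3 + 8y^2 - 32y + 16
Expand and combine: 2y^4 + 16y^3 + 11y^2 - 84y + 49


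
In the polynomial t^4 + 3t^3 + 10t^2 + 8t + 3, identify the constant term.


Read off the constant term: 3


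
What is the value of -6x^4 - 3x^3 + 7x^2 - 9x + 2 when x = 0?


Using direct substitution:
  -6 * (0)^4 = 0
  -3 * (0)^3 = 0
  7 * (0)^2 = 0
  -9 * (0)^1 = 0
  constant: 2
Sum = 0 + 0 + 0 + 0 + 2 = 2


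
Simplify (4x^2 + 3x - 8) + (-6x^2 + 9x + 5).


Align terms by degree and add:
  4x^2 + 3x - 8
  -6x^2 + 9x + 5
= -2x^2 + 12x - 3


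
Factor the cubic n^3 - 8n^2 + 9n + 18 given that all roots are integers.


Try integer roots (divisors of 18). n=3: p(3)=0.
Divide out (n - 3): quotient is n^2 - 5n - 6.
Factor the quadratic: (n + 1)(n - 6)
Result: (n - 3)(n + 1)(n - 6)


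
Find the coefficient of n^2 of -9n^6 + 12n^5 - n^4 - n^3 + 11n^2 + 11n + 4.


Read off the coefficient of n^2: 11


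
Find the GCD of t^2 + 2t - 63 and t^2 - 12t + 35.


Factor each:
  t^2 + 2t - 63 = (t - 7)(t + 9)
  t^2 - 12t + 35 = (t - 7)(t - 5)
Common monic factor: t - 7


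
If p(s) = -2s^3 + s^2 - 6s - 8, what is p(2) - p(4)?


p(2) = -32
p(4) = -144
p(2) - p(4) = -32 + 144 = 112


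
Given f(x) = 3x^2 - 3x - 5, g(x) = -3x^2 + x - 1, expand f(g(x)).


Substitute g(x) into f:
f(g(x)) = 3*(-3x^2 + x - 1)^2 + (-3)*(-3x^2 + x - 1) + (-5)
(-3x^2 + x - 1)^2 = 9x^4 - 6x^3 + 7x^2 - 2x + 1
Expand and combine: 27x^4 - 18x^3 + 30x^2 - 9x + 1


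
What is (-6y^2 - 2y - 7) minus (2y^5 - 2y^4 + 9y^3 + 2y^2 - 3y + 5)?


Distribute the minus sign:
  (-6y^2 - 2y - 7)
- (2y^5 - 2y^4 + 9y^3 + 2y^2 - 3y + 5)
Negate second polynomial: -2y^5 + 2y^4 - 9y^3 - 2y^2 + 3y - 5
Add: -2y^5 + 2y^4 - 9y^3 - 8y^2 + y - 12


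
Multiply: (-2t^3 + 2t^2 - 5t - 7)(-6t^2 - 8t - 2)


Distribute each term of the first polynomial:
  (-2t^3)(-6t^2 - 8t - 2) = 12t^5 + 16t^4 + 4t^3
  (2t^2)(-6t^2 - 8t - 2) = -12t^4 - 16t^3 - 4t^2
  (-5t)(-6t^2 - 8t - 2) = 30t^3 + 40t^2 + 10t
  (-7)(-6t^2 - 8t - 2) = 42t^2 + 56t + 14
Sum: 12t^5 + 4t^4 + 18t^3 + 78t^2 + 66t + 14


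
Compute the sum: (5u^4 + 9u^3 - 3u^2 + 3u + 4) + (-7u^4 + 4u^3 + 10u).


Align terms by degree and add:
  5u^4 + 9u^3 - 3u^2 + 3u + 4
  -7u^4 + 4u^3 + 10u
= -2u^4 + 13u^3 - 3u^2 + 13u + 4


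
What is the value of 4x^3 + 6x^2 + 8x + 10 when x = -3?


Using direct substitution:
  4 * (-3)^3 = -108
  6 * (-3)^2 = 54
  8 * (-3)^1 = -24
  constant: 10
Sum = -108 + 54 - 24 + 10 = -68


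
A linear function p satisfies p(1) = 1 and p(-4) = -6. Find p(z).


p(z) = mz + b. Using p(1)=1, p(-4)=-6:
m = (1 + 6)/(1 + 4) = 7/5 = 7/5
b = 1 - m*(1) = 1 - 7/5 = -2/5
p(z) = (7/5)z - (2/5)


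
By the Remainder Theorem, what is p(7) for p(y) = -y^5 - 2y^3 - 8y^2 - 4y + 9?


By the Remainder Theorem, the remainder equals p(7):
  -1*(7)^5 = -16807
  0*(7)^4 = 0
  -2*(7)^3 = -686
  -8*(7)^2 = -392
  -4*(7)^1 = -28
  constant: 9
Sum: -16807 + 0 - 686 - 392 - 28 + 9 = -17904


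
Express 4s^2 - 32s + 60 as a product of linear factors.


Roots satisfy r1 + r2 = -b/a = 8 and r1*r2 = c/a = 15.
So r1 = 5, r2 = 3.
4s^2 - 32s + 60 = 4(s - r1)(s - r2) = 4(s - 5)(s - 3)


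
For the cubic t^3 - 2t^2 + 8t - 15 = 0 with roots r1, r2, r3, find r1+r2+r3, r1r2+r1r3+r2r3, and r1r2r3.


Monic cubic t^3+bt^2+ct+d=0: sum=-b, pairwise sum=c, product=-d.
b=-2, c=8, d=-15
r1+r2+r3 = 2
r1r2+r1r3+r2r3 = 8
r1r2r3 = 15


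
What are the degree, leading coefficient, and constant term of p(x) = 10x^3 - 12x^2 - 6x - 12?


Highest power of x is 3, with coefficient 10. Constant term is -12.
Degree = 3, leading coefficient = 10, constant term = -12


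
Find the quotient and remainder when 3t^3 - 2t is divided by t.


(3t^3 - 2t) / (t)
Step 1: 3t^2 * (t) = 3t^3; subtract.
Step 2: 0 * (t) = 0; subtract.
Step 3: -2 * (t) = -2t; subtract.
Quotient: 3t^2 - 2, Remainder: 0


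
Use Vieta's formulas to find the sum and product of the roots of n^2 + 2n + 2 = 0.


For an^2+bn+c=0: sum = -b/a, product = c/a.
a=1, b=2, c=2
Sum = -(2)/1 = -2
Product = (2)/1 = 2


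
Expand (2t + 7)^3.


Expand (2t + 7)^3 by repeated multiplication:
  (2t + 7)^2 = 4t^2 + 28t + 49
= 8t^3 + 84t^2 + 294t + 343


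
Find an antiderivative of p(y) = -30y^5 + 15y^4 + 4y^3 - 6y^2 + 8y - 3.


Reverse power rule on each term:
  ∫ -30y^5 dy = -5y^6
  ∫ 15y^4 dy = 3y^5
  ∫ 4y^3 dy = y^4
  ∫ -6y^2 dy = -2y^3
  ∫ 8y dy = 4y^2
  ∫ -3 dy = -3y
F(y) = -5y^6 + 3y^5 + y^4 - 2y^3 + 4y^2 - 3y + C


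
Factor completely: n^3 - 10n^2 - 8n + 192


Try integer roots (divisors of 192). n=8: p(8)=0.
Divide out (n - 8): quotient is n^2 - 2n - 24.
Factor the quadratic: (n + 4)(n - 6)
Result: (n - 8)(n + 4)(n - 6)


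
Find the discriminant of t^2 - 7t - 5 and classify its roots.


D = b^2 - 4ac = (-7)^2 - 4(1)(-5) = 49 + 20 = 69
Since D > 0: two distinct irrational roots


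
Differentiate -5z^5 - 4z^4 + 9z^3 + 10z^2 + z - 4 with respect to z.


Apply the power rule term by term:
  d/dz(-5z^5) = -25z^4
  d/dz(-4z^4) = -16z^3
  d/dz(9z^3) = 27z^2
  d/dz(10z^2) = 20z
  d/dz(z) = 1
  d/dz(-4) = 0
p'(z) = -25z^4 - 16z^3 + 27z^2 + 20z + 1


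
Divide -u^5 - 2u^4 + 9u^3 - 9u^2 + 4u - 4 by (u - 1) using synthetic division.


Synthetic division with c = 1. Coefficients: -1, -2, 9, -9, 4, -4
Bring down -1.
  -1 * 1 = -1; -1 - 2 = -3
  -3 * 1 = -3; -3 + 9 = 6
  6 * 1 = 6; 6 - 9 = -3
  -3 * 1 = -3; -3 + 4 = 1
  1 * 1 = 1; 1 - 4 = -3
Quotient: -u^4 - 3u^3 + 6u^2 - 3u + 1, Remainder: -3


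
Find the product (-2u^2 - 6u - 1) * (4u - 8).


Distribute each term of the first polynomial:
  (-2u^2)(4u - 8) = -8u^3 + 16u^2
  (-6u)(4u - 8) = -24u^2 + 48u
  (-1)(4u - 8) = -4u + 8
Sum: -8u^3 - 8u^2 + 44u + 8


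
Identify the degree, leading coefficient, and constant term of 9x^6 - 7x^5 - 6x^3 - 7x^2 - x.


Highest power of x is 6, with coefficient 9. Constant term is 0.
Degree = 6, leading coefficient = 9, constant term = 0


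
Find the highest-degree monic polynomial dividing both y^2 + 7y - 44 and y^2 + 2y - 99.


Factor each:
  y^2 + 7y - 44 = (y + 11)(y - 4)
  y^2 + 2y - 99 = (y + 11)(y - 9)
Common monic factor: y + 11


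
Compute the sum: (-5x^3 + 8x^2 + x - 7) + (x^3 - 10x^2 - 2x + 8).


Align terms by degree and add:
  -5x^3 + 8x^2 + x - 7
+ x^3 - 10x^2 - 2x + 8
= -4x^3 - 2x^2 - x + 1


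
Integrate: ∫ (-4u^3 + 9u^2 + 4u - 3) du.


Reverse power rule on each term:
  ∫ -4u^3 du = -u^4
  ∫ 9u^2 du = 3u^3
  ∫ 4u du = 2u^2
  ∫ -3 du = -3u
F(u) = -u^4 + 3u^3 + 2u^2 - 3u + C


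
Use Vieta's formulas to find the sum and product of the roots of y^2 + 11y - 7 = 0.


For ay^2+by+c=0: sum = -b/a, product = c/a.
a=1, b=11, c=-7
Sum = -(11)/1 = -11
Product = (-7)/1 = -7


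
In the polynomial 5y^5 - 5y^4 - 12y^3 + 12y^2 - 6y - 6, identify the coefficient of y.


Read off the coefficient of y: -6


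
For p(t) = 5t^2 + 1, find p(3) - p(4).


p(3) = 46
p(4) = 81
p(3) - p(4) = 46 - 81 = -35


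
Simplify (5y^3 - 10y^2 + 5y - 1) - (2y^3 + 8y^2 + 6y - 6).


Distribute the minus sign:
  (5y^3 - 10y^2 + 5y - 1)
- (2y^3 + 8y^2 + 6y - 6)
Negate second polynomial: -2y^3 - 8y^2 - 6y + 6
Add: 3y^3 - 18y^2 - y + 5


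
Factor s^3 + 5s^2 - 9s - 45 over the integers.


Try integer roots (divisors of -45). s=-3: p(-3)=0.
Divide out (s + 3): quotient is s^2 + 2s - 15.
Factor the quadratic: (s + 5)(s - 3)
Result: (s + 3)(s + 5)(s - 3)


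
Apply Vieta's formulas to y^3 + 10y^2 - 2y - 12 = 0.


Monic cubic y^3+by^2+cy+d=0: sum=-b, pairwise sum=c, product=-d.
b=10, c=-2, d=-12
r1+r2+r3 = -10
r1r2+r1r3+r2r3 = -2
r1r2r3 = 12


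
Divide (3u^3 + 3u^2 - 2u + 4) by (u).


(3u^3 + 3u^2 - 2u + 4) / (u)
Step 1: 3u^2 * (u) = 3u^3; subtract.
Step 2: 3u * (u) = 3u^2; subtract.
Step 3: -2 * (u) = -2u; subtract.
Quotient: 3u^2 + 3u - 2, Remainder: 4


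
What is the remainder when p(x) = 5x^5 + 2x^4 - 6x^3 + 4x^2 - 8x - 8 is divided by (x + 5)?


By the Remainder Theorem, the remainder equals p(-5):
  5*(-5)^5 = -15625
  2*(-5)^4 = 1250
  -6*(-5)^3 = 750
  4*(-5)^2 = 100
  -8*(-5)^1 = 40
  constant: -8
Sum: -15625 + 1250 + 750 + 100 + 40 - 8 = -13493


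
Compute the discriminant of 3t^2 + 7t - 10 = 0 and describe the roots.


D = b^2 - 4ac = (7)^2 - 4(3)(-10) = 49 + 120 = 169
Since D > 0: two distinct rational roots


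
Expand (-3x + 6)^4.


Expand (-3x + 6)^4 by repeated multiplication:
  (-3x + 6)^2 = 9x^2 - 36x + 36
  (-3x + 6)^3 = -27x^3 + 162x^2 - 324x + 216
= 81x^4 - 648x^3 + 1944x^2 - 2592x + 1296


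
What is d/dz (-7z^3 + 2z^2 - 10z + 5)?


Apply the power rule term by term:
  d/dz(-7z^3) = -21z^2
  d/dz(2z^2) = 4z
  d/dz(-10z) = -10
  d/dz(5) = 0
p'(z) = -21z^2 + 4z - 10


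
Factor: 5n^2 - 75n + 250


Roots satisfy r1 + r2 = -b/a = 15 and r1*r2 = c/a = 50.
So r1 = 10, r2 = 5.
5n^2 - 75n + 250 = 5(n - r1)(n - r2) = 5(n - 10)(n - 5)


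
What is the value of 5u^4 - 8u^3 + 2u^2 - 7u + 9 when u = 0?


Using direct substitution:
  5 * (0)^4 = 0
  -8 * (0)^3 = 0
  2 * (0)^2 = 0
  -7 * (0)^1 = 0
  constant: 9
Sum = 0 + 0 + 0 + 0 + 9 = 9


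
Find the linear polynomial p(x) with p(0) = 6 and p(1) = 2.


p(x) = mx + b. Using p(0)=6, p(1)=2:
m = (6 - 2)/(0 - 1) = 4/-1 = -4
b = 6 - m*(0) = 6 = 6
p(x) = -4x + 6


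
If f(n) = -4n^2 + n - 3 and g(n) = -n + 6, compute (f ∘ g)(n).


Substitute g(n) into f:
f(g(n)) = -4*(-n + 6)^2 + 1*(-n + 6) + (-3)
(-n + 6)^2 = n^2 - 12n + 36
Expand and combine: -4n^2 + 47n - 141


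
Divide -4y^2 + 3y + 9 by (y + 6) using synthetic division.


Synthetic division with c = -6. Coefficients: -4, 3, 9
Bring down -4.
  -4 * -6 = 24; 24 + 3 = 27
  27 * -6 = -162; -162 + 9 = -153
Quotient: -4y + 27, Remainder: -153


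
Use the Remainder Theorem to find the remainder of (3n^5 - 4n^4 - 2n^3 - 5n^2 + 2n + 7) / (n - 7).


By the Remainder Theorem, the remainder equals p(7):
  3*(7)^5 = 50421
  -4*(7)^4 = -9604
  -2*(7)^3 = -686
  -5*(7)^2 = -245
  2*(7)^1 = 14
  constant: 7
Sum: 50421 - 9604 - 686 - 245 + 14 + 7 = 39907


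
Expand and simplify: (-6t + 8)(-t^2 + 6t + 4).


Distribute each term of the first polynomial:
  (-6t)(-t^2 + 6t + 4) = 6t^3 - 36t^2 - 24t
  (8)(-t^2 + 6t + 4) = -8t^2 + 48t + 32
Sum: 6t^3 - 44t^2 + 24t + 32


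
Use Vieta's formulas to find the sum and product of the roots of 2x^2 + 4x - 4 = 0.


For ax^2+bx+c=0: sum = -b/a, product = c/a.
a=2, b=4, c=-4
Sum = -(4)/2 = -2
Product = (-4)/2 = -2


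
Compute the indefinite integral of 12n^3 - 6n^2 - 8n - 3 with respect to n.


Reverse power rule on each term:
  ∫ 12n^3 dn = 3n^4
  ∫ -6n^2 dn = -2n^3
  ∫ -8n dn = -4n^2
  ∫ -3 dn = -3n
F(n) = 3n^4 - 2n^3 - 4n^2 - 3n + C


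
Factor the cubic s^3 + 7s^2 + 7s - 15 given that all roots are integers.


Try integer roots (divisors of -15). s=-5: p(-5)=0.
Divide out (s + 5): quotient is s^2 + 2s - 3.
Factor the quadratic: (s + 3)(s - 1)
Result: (s + 5)(s + 3)(s - 1)


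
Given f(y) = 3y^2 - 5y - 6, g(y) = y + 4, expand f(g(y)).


Substitute g(y) into f:
f(g(y)) = 3*(y + 4)^2 + (-5)*(y + 4) + (-6)
(y + 4)^2 = y^2 + 8y + 16
Expand and combine: 3y^2 + 19y + 22


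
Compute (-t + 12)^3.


Expand (-t + 12)^3 by repeated multiplication:
  (-t + 12)^2 = t^2 - 24t + 144
= -t^3 + 36t^2 - 432t + 1728


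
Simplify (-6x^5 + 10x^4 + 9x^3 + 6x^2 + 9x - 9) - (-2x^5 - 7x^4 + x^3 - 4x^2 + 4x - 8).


Distribute the minus sign:
  (-6x^5 + 10x^4 + 9x^3 + 6x^2 + 9x - 9)
- (-2x^5 - 7x^4 + x^3 - 4x^2 + 4x - 8)
Negate second polynomial: 2x^5 + 7x^4 - x^3 + 4x^2 - 4x + 8
Add: -4x^5 + 17x^4 + 8x^3 + 10x^2 + 5x - 1


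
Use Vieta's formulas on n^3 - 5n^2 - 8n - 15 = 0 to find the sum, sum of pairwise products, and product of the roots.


Monic cubic n^3+bn^2+cn+d=0: sum=-b, pairwise sum=c, product=-d.
b=-5, c=-8, d=-15
r1+r2+r3 = 5
r1r2+r1r3+r2r3 = -8
r1r2r3 = 15


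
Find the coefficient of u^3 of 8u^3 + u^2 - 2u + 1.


Read off the coefficient of u^3: 8


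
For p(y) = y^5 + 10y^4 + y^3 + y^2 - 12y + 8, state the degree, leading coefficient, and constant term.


Highest power of y is 5, with coefficient 1. Constant term is 8.
Degree = 5, leading coefficient = 1, constant term = 8


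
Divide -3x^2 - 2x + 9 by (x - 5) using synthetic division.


Synthetic division with c = 5. Coefficients: -3, -2, 9
Bring down -3.
  -3 * 5 = -15; -15 - 2 = -17
  -17 * 5 = -85; -85 + 9 = -76
Quotient: -3x - 17, Remainder: -76


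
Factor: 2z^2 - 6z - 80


Roots satisfy r1 + r2 = -b/a = 3 and r1*r2 = c/a = -40.
So r1 = -5, r2 = 8.
2z^2 - 6z - 80 = 2(z - r1)(z - r2) = 2(z + 5)(z - 8)


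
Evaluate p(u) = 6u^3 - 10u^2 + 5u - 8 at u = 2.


Using direct substitution:
  6 * (2)^3 = 48
  -10 * (2)^2 = -40
  5 * (2)^1 = 10
  constant: -8
Sum = 48 - 40 + 10 - 8 = 10


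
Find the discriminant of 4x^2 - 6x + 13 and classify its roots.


D = b^2 - 4ac = (-6)^2 - 4(4)(13) = 36 - 208 = -172
Since D < 0: two complex conjugate roots (no real roots)


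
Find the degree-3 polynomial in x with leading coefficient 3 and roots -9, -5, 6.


p(x) = 3(x + 9)(x + 5)(x - 6)
Expand: 3x^3 + 24x^2 - 117x - 810


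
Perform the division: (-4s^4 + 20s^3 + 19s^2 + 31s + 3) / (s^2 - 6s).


(-4s^4 + 20s^3 + 19s^2 + 31s + 3) / (s^2 - 6s)
Step 1: -4s^2 * (s^2 - 6s) = -4s^4 + 24s^3; subtract.
Step 2: -4s * (s^2 - 6s) = -4s^3 + 24s^2; subtract.
Step 3: -5 * (s^2 - 6s) = -5s^2 + 30s; subtract.
Quotient: -4s^2 - 4s - 5, Remainder: s + 3


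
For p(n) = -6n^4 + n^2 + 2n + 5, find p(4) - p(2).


p(4) = -1507
p(2) = -83
p(4) - p(2) = -1507 + 83 = -1424


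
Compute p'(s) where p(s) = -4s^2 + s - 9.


Apply the power rule term by term:
  d/ds(-4s^2) = -8s
  d/ds(s) = 1
  d/ds(-9) = 0
p'(s) = -8s + 1


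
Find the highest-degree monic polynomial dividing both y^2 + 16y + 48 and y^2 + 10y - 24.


Factor each:
  y^2 + 16y + 48 = (y + 12)(y + 4)
  y^2 + 10y - 24 = (y + 12)(y - 2)
Common monic factor: y + 12


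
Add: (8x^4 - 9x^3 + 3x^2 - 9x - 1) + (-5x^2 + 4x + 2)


Align terms by degree and add:
  8x^4 - 9x^3 + 3x^2 - 9x - 1
  -5x^2 + 4x + 2
= 8x^4 - 9x^3 - 2x^2 - 5x + 1


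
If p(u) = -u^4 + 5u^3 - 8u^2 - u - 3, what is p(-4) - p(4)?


p(-4) = -703
p(4) = -71
p(-4) - p(4) = -703 + 71 = -632


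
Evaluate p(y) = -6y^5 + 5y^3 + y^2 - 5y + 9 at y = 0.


Using direct substitution:
  -6 * (0)^5 = 0
  0 * (0)^4 = 0
  5 * (0)^3 = 0
  1 * (0)^2 = 0
  -5 * (0)^1 = 0
  constant: 9
Sum = 0 + 0 + 0 + 0 + 0 + 9 = 9


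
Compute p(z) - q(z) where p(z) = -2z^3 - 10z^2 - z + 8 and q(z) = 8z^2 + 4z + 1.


Distribute the minus sign:
  (-2z^3 - 10z^2 - z + 8)
- (8z^2 + 4z + 1)
Negate second polynomial: -8z^2 - 4z - 1
Add: -2z^3 - 18z^2 - 5z + 7


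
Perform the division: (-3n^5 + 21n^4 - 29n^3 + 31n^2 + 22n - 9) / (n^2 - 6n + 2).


(-3n^5 + 21n^4 - 29n^3 + 31n^2 + 22n - 9) / (n^2 - 6n + 2)
Step 1: -3n^3 * (n^2 - 6n + 2) = -3n^5 + 18n^4 - 6n^3; subtract.
Step 2: 3n^2 * (n^2 - 6n + 2) = 3n^4 - 18n^3 + 6n^2; subtract.
Step 3: -5n * (n^2 - 6n + 2) = -5n^3 + 30n^2 - 10n; subtract.
Step 4: -5 * (n^2 - 6n + 2) = -5n^2 + 30n - 10; subtract.
Quotient: -3n^3 + 3n^2 - 5n - 5, Remainder: 2n + 1


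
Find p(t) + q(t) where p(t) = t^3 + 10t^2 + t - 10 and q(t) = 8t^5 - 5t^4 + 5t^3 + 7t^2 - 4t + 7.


Align terms by degree and add:
  t^3 + 10t^2 + t - 10
+ 8t^5 - 5t^4 + 5t^3 + 7t^2 - 4t + 7
= 8t^5 - 5t^4 + 6t^3 + 17t^2 - 3t - 3


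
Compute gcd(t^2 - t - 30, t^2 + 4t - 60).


Factor each:
  t^2 - t - 30 = (t - 6)(t + 5)
  t^2 + 4t - 60 = (t - 6)(t + 10)
Common monic factor: t - 6


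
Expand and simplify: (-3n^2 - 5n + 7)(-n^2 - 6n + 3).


Distribute each term of the first polynomial:
  (-3n^2)(-n^2 - 6n + 3) = 3n^4 + 18n^3 - 9n^2
  (-5n)(-n^2 - 6n + 3) = 5n^3 + 30n^2 - 15n
  (7)(-n^2 - 6n + 3) = -7n^2 - 42n + 21
Sum: 3n^4 + 23n^3 + 14n^2 - 57n + 21


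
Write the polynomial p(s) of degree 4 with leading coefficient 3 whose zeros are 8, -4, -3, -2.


p(s) = 3(s - 8)(s + 4)(s + 3)(s + 2)
Expand: 3s^4 + 3s^3 - 138s^2 - 552s - 576


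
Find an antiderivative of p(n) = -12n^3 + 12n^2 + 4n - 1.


Reverse power rule on each term:
  ∫ -12n^3 dn = -3n^4
  ∫ 12n^2 dn = 4n^3
  ∫ 4n dn = 2n^2
  ∫ -1 dn = -n
F(n) = -3n^4 + 4n^3 + 2n^2 - n + C


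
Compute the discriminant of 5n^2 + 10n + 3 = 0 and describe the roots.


D = b^2 - 4ac = (10)^2 - 4(5)(3) = 100 - 60 = 40
Since D > 0: two distinct irrational roots


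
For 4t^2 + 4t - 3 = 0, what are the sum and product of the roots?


For at^2+bt+c=0: sum = -b/a, product = c/a.
a=4, b=4, c=-3
Sum = -(4)/4 = -1
Product = (-3)/4 = -3/4


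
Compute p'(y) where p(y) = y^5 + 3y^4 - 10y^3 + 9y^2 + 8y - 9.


Apply the power rule term by term:
  d/dy(y^5) = 5y^4
  d/dy(3y^4) = 12y^3
  d/dy(-10y^3) = -30y^2
  d/dy(9y^2) = 18y
  d/dy(8y) = 8
  d/dy(-9) = 0
p'(y) = 5y^4 + 12y^3 - 30y^2 + 18y + 8


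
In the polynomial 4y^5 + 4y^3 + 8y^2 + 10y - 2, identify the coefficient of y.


Read off the coefficient of y: 10


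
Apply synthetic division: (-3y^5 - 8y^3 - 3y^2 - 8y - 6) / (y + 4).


Synthetic division with c = -4. Coefficients: -3, 0, -8, -3, -8, -6
Bring down -3.
  -3 * -4 = 12; 12 + 0 = 12
  12 * -4 = -48; -48 - 8 = -56
  -56 * -4 = 224; 224 - 3 = 221
  221 * -4 = -884; -884 - 8 = -892
  -892 * -4 = 3568; 3568 - 6 = 3562
Quotient: -3y^4 + 12y^3 - 56y^2 + 221y - 892, Remainder: 3562


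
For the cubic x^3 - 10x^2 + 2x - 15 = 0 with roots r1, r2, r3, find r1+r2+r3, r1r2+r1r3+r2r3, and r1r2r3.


Monic cubic x^3+bx^2+cx+d=0: sum=-b, pairwise sum=c, product=-d.
b=-10, c=2, d=-15
r1+r2+r3 = 10
r1r2+r1r3+r2r3 = 2
r1r2r3 = 15


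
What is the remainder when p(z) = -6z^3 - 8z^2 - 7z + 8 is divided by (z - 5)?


By the Remainder Theorem, the remainder equals p(5):
  -6*(5)^3 = -750
  -8*(5)^2 = -200
  -7*(5)^1 = -35
  constant: 8
Sum: -750 - 200 - 35 + 8 = -977


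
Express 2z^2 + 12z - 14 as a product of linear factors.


Roots satisfy r1 + r2 = -b/a = -6 and r1*r2 = c/a = -7.
So r1 = 1, r2 = -7.
2z^2 + 12z - 14 = 2(z - r1)(z - r2) = 2(z - 1)(z + 7)


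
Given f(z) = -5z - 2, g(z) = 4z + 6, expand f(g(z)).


Substitute g(z) into f:
f(g(z)) = -5*(4z + 6) + (-2)
Expand and combine: -20z - 32


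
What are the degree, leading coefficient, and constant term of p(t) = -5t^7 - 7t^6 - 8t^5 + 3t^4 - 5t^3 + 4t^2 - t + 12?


Highest power of t is 7, with coefficient -5. Constant term is 12.
Degree = 7, leading coefficient = -5, constant term = 12


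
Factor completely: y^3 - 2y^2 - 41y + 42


Try integer roots (divisors of 42). y=7: p(7)=0.
Divide out (y - 7): quotient is y^2 + 5y - 6.
Factor the quadratic: (y + 6)(y - 1)
Result: (y - 7)(y + 6)(y - 1)


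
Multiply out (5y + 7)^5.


Expand (5y + 7)^5 by repeated multiplication:
  (5y + 7)^2 = 25y^2 + 70y + 49
  (5y + 7)^3 = 125y^3 + 525y^2 + 735y + 343
  (5y + 7)^4 = 625y^4 + 3500y^3 + 7350y^2 + 6860y + 2401
= 3125y^5 + 21875y^4 + 61250y^3 + 85750y^2 + 60025y + 16807


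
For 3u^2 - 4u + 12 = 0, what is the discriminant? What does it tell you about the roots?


D = b^2 - 4ac = (-4)^2 - 4(3)(12) = 16 - 144 = -128
Since D < 0: two complex conjugate roots (no real roots)


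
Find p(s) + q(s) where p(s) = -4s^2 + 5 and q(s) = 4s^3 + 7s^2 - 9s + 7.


Align terms by degree and add:
  -4s^2 + 5
+ 4s^3 + 7s^2 - 9s + 7
= 4s^3 + 3s^2 - 9s + 12


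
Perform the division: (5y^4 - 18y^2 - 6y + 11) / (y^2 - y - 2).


(5y^4 - 18y^2 - 6y + 11) / (y^2 - y - 2)
Step 1: 5y^2 * (y^2 - y - 2) = 5y^4 - 5y^3 - 10y^2; subtract.
Step 2: 5y * (y^2 - y - 2) = 5y^3 - 5y^2 - 10y; subtract.
Step 3: -3 * (y^2 - y - 2) = -3y^2 + 3y + 6; subtract.
Quotient: 5y^2 + 5y - 3, Remainder: y + 5


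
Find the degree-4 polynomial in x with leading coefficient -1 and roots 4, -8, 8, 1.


p(x) = -(x - 4)(x + 8)(x - 8)(x - 1)
Expand: -x^4 + 5x^3 + 60x^2 - 320x + 256


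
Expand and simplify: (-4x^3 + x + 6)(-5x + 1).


Distribute each term of the first polynomial:
  (-4x^3)(-5x + 1) = 20x^4 - 4x^3
  (x)(-5x + 1) = -5x^2 + x
  (6)(-5x + 1) = -30x + 6
Sum: 20x^4 - 4x^3 - 5x^2 - 29x + 6
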